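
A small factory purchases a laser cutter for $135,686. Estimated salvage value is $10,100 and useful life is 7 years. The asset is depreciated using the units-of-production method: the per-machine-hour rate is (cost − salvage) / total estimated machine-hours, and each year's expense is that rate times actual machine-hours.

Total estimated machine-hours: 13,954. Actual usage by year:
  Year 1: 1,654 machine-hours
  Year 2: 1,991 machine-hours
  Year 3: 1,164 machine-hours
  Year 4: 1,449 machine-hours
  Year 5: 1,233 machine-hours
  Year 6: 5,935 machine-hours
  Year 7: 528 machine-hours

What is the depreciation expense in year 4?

Depreciable base = $135,686 − $10,100 = $125,586.
Rate = $125,586 / 13,954 machine-hours = $9 per machine-hour.
Year 1: 1,654 × $9 = $14,886. Book value $120,800.
Year 2: 1,991 × $9 = $17,919. Book value $102,881.
Year 3: 1,164 × $9 = $10,476. Book value $92,405.
Year 4: 1,449 × $9 = $13,041. Book value $79,364.

$13,041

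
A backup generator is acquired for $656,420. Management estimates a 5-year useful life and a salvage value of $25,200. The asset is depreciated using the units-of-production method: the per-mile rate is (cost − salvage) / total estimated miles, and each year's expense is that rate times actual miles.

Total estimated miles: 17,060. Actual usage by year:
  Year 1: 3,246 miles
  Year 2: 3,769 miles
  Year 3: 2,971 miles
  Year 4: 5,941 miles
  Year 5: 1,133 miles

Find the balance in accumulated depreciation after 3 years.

$369,482

Depreciable base = $656,420 − $25,200 = $631,220.
Rate = $631,220 / 17,060 miles = $37 per mile.
Year 1: 3,246 × $37 = $120,102. Book value $536,318.
Year 2: 3,769 × $37 = $139,453. Book value $396,865.
Year 3: 2,971 × $37 = $109,927. Book value $286,938.
Accumulated through year 3 = $656,420 − $286,938 = $369,482.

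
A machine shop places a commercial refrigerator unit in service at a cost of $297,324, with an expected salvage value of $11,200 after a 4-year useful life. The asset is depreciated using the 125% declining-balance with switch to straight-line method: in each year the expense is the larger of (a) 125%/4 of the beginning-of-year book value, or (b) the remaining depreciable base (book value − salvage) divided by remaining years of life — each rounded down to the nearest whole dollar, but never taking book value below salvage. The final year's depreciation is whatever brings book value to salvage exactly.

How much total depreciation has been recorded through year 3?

$221,720

Depreciable base = $297,324 − $11,200 = $286,124.
Year 1: DB = ⌊$297,324 × 125%/4⌋ = $92,913; SL = ⌊$286,124/4⌋ = $71,531 → take DB $92,913. Book value $204,411.
Year 2: DB = ⌊$204,411 × 125%/4⌋ = $63,878; SL = ⌊$193,211/3⌋ = $64,403 → take SL $64,403. Book value $140,008.
Year 3: DB = ⌊$140,008 × 125%/4⌋ = $43,752; SL = ⌊$128,808/2⌋ = $64,404 → take SL $64,404. Book value $75,604.
Accumulated through year 3 = $297,324 − $75,604 = $221,720.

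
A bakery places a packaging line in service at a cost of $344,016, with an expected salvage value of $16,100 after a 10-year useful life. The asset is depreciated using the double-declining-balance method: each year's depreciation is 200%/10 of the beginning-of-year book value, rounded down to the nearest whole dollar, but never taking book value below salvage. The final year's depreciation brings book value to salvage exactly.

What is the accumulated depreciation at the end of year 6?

Depreciable base = $344,016 − $16,100 = $327,916.
Year 1: ⌊$344,016 × 200%/10⌋ = $68,803. Book value $275,213.
Year 2: ⌊$275,213 × 200%/10⌋ = $55,042. Book value $220,171.
Year 3: ⌊$220,171 × 200%/10⌋ = $44,034. Book value $176,137.
Year 4: ⌊$176,137 × 200%/10⌋ = $35,227. Book value $140,910.
Year 5: ⌊$140,910 × 200%/10⌋ = $28,182. Book value $112,728.
Year 6: ⌊$112,728 × 200%/10⌋ = $22,545. Book value $90,183.
Accumulated through year 6 = $344,016 − $90,183 = $253,833.

$253,833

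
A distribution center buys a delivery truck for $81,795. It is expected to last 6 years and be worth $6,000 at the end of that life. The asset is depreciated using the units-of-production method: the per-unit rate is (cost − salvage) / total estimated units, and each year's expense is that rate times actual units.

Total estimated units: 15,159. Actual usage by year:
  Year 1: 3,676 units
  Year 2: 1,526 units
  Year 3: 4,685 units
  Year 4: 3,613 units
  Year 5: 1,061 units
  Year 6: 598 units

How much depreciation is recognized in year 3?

$23,425

Depreciable base = $81,795 − $6,000 = $75,795.
Rate = $75,795 / 15,159 units = $5 per unit.
Year 1: 3,676 × $5 = $18,380. Book value $63,415.
Year 2: 1,526 × $5 = $7,630. Book value $55,785.
Year 3: 4,685 × $5 = $23,425. Book value $32,360.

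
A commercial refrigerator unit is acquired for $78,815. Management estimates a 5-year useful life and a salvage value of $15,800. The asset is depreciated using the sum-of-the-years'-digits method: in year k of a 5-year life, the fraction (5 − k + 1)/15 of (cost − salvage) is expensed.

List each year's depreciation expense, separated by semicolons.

Depreciable base = $78,815 − $15,800 = $63,015.
Sum of the years' digits = 5+4+3+2+1 = 15.
Year 1: $63,015 × 5/15 = $21,005. Book value $57,810.
Year 2: $63,015 × 4/15 = $16,804. Book value $41,006.
Year 3: $63,015 × 3/15 = $12,603. Book value $28,403.
Year 4: $63,015 × 2/15 = $8,402. Book value $20,001.
Year 5: $63,015 × 1/15 = $4,201. Book value $15,800.

$21,005; $16,804; $12,603; $8,402; $4,201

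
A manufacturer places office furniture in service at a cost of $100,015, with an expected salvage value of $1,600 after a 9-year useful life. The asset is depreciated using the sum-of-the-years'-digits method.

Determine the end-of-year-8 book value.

$3,787

Depreciable base = $100,015 − $1,600 = $98,415.
Sum of the years' digits = 9+8+7+6+5+4+3+2+1 = 45.
Year 1: $98,415 × 9/45 = $19,683. Book value $80,332.
Year 2: $98,415 × 8/45 = $17,496. Book value $62,836.
Year 3: $98,415 × 7/45 = $15,309. Book value $47,527.
Year 4: $98,415 × 6/45 = $13,122. Book value $34,405.
Year 5: $98,415 × 5/45 = $10,935. Book value $23,470.
Year 6: $98,415 × 4/45 = $8,748. Book value $14,722.
Year 7: $98,415 × 3/45 = $6,561. Book value $8,161.
Year 8: $98,415 × 2/45 = $4,374. Book value $3,787.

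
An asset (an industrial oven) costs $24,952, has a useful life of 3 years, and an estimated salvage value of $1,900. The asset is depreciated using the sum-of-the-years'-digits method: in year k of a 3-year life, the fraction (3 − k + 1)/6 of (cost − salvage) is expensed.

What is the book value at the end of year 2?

Depreciable base = $24,952 − $1,900 = $23,052.
Sum of the years' digits = 3+2+1 = 6.
Year 1: $23,052 × 3/6 = $11,526. Book value $13,426.
Year 2: $23,052 × 2/6 = $7,684. Book value $5,742.

$5,742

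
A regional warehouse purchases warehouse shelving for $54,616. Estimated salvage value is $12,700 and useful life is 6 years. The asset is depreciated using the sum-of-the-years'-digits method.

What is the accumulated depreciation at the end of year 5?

$39,920

Depreciable base = $54,616 − $12,700 = $41,916.
Sum of the years' digits = 6+5+4+3+2+1 = 21.
Year 1: $41,916 × 6/21 = $11,976. Book value $42,640.
Year 2: $41,916 × 5/21 = $9,980. Book value $32,660.
Year 3: $41,916 × 4/21 = $7,984. Book value $24,676.
Year 4: $41,916 × 3/21 = $5,988. Book value $18,688.
Year 5: $41,916 × 2/21 = $3,992. Book value $14,696.
Accumulated through year 5 = $54,616 − $14,696 = $39,920.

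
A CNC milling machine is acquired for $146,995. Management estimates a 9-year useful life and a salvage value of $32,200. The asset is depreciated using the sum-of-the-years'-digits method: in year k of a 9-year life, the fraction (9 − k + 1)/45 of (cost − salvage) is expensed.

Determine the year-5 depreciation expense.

$12,755

Depreciable base = $146,995 − $32,200 = $114,795.
Sum of the years' digits = 9+8+7+6+5+4+3+2+1 = 45.
Year 1: $114,795 × 9/45 = $22,959. Book value $124,036.
Year 2: $114,795 × 8/45 = $20,408. Book value $103,628.
Year 3: $114,795 × 7/45 = $17,857. Book value $85,771.
Year 4: $114,795 × 6/45 = $15,306. Book value $70,465.
Year 5: $114,795 × 5/45 = $12,755. Book value $57,710.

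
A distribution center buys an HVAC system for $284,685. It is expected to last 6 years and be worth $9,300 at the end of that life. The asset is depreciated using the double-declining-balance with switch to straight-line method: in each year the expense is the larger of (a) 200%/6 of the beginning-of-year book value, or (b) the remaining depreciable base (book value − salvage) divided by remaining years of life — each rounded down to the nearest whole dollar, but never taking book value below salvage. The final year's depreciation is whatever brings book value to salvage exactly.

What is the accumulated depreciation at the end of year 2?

Depreciable base = $284,685 − $9,300 = $275,385.
Year 1: DB = ⌊$284,685 × 200%/6⌋ = $94,895; SL = ⌊$275,385/6⌋ = $45,897 → take DB $94,895. Book value $189,790.
Year 2: DB = ⌊$189,790 × 200%/6⌋ = $63,263; SL = ⌊$180,490/5⌋ = $36,098 → take DB $63,263. Book value $126,527.
Accumulated through year 2 = $284,685 − $126,527 = $158,158.

$158,158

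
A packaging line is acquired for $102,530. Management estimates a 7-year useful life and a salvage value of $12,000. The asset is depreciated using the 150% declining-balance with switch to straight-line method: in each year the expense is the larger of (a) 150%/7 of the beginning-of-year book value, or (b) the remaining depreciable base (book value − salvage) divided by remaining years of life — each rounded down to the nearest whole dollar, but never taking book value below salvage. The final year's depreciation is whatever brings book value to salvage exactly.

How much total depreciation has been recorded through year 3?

$52,795

Depreciable base = $102,530 − $12,000 = $90,530.
Year 1: DB = ⌊$102,530 × 150%/7⌋ = $21,970; SL = ⌊$90,530/7⌋ = $12,932 → take DB $21,970. Book value $80,560.
Year 2: DB = ⌊$80,560 × 150%/7⌋ = $17,262; SL = ⌊$68,560/6⌋ = $11,426 → take DB $17,262. Book value $63,298.
Year 3: DB = ⌊$63,298 × 150%/7⌋ = $13,563; SL = ⌊$51,298/5⌋ = $10,259 → take DB $13,563. Book value $49,735.
Accumulated through year 3 = $102,530 − $49,735 = $52,795.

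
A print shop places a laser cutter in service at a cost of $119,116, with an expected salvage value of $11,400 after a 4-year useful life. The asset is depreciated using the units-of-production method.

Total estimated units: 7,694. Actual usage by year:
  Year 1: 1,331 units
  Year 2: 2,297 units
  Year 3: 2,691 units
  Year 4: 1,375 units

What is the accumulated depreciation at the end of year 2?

$50,792

Depreciable base = $119,116 − $11,400 = $107,716.
Rate = $107,716 / 7,694 units = $14 per unit.
Year 1: 1,331 × $14 = $18,634. Book value $100,482.
Year 2: 2,297 × $14 = $32,158. Book value $68,324.
Accumulated through year 2 = $119,116 − $68,324 = $50,792.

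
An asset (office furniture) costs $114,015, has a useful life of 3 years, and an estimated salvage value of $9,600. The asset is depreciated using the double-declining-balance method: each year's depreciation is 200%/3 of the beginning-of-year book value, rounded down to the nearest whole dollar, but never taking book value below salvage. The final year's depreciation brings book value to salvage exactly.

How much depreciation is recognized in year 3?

Depreciable base = $114,015 − $9,600 = $104,415.
Year 1: ⌊$114,015 × 200%/3⌋ = $76,010. Book value $38,005.
Year 2: ⌊$38,005 × 200%/3⌋ = $25,336. Book value $12,669.
Year 3 (final): $12,669 − $9,600 = $3,069. Book value $9,600.

$3,069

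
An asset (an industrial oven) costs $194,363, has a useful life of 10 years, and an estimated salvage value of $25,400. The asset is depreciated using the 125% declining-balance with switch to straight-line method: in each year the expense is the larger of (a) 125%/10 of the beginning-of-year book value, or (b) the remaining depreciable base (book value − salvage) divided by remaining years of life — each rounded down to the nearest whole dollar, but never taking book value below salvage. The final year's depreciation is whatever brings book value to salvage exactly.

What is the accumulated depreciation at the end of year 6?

$109,940

Depreciable base = $194,363 − $25,400 = $168,963.
Year 1: DB = ⌊$194,363 × 125%/10⌋ = $24,295; SL = ⌊$168,963/10⌋ = $16,896 → take DB $24,295. Book value $170,068.
Year 2: DB = ⌊$170,068 × 125%/10⌋ = $21,258; SL = ⌊$144,668/9⌋ = $16,074 → take DB $21,258. Book value $148,810.
Year 3: DB = ⌊$148,810 × 125%/10⌋ = $18,601; SL = ⌊$123,410/8⌋ = $15,426 → take DB $18,601. Book value $130,209.
Year 4: DB = ⌊$130,209 × 125%/10⌋ = $16,276; SL = ⌊$104,809/7⌋ = $14,972 → take DB $16,276. Book value $113,933.
Year 5: DB = ⌊$113,933 × 125%/10⌋ = $14,241; SL = ⌊$88,533/6⌋ = $14,755 → take SL $14,755. Book value $99,178.
Year 6: DB = ⌊$99,178 × 125%/10⌋ = $12,397; SL = ⌊$73,778/5⌋ = $14,755 → take SL $14,755. Book value $84,423.
Accumulated through year 6 = $194,363 − $84,423 = $109,940.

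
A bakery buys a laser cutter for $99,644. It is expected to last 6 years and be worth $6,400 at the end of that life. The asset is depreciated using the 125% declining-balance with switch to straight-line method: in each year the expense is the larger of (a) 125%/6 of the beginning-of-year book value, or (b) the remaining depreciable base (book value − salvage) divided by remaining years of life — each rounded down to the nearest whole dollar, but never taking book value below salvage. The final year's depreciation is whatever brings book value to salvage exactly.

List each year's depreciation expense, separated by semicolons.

Depreciable base = $99,644 − $6,400 = $93,244.
Year 1: DB = ⌊$99,644 × 125%/6⌋ = $20,759; SL = ⌊$93,244/6⌋ = $15,540 → take DB $20,759. Book value $78,885.
Year 2: DB = ⌊$78,885 × 125%/6⌋ = $16,434; SL = ⌊$72,485/5⌋ = $14,497 → take DB $16,434. Book value $62,451.
Year 3: DB = ⌊$62,451 × 125%/6⌋ = $13,010; SL = ⌊$56,051/4⌋ = $14,012 → take SL $14,012. Book value $48,439.
Year 4: DB = ⌊$48,439 × 125%/6⌋ = $10,091; SL = ⌊$42,039/3⌋ = $14,013 → take SL $14,013. Book value $34,426.
Year 5: DB = ⌊$34,426 × 125%/6⌋ = $7,172; SL = ⌊$28,026/2⌋ = $14,013 → take SL $14,013. Book value $20,413.
Year 6 (final): $20,413 − $6,400 = $14,013. Book value $6,400.

$20,759; $16,434; $14,012; $14,013; $14,013; $14,013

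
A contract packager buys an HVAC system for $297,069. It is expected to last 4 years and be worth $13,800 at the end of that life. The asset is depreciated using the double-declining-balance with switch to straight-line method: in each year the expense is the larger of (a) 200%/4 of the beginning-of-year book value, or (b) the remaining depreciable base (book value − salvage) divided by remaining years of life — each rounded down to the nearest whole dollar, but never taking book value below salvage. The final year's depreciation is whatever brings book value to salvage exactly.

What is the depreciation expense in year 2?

$74,267

Depreciable base = $297,069 − $13,800 = $283,269.
Year 1: DB = ⌊$297,069 × 200%/4⌋ = $148,534; SL = ⌊$283,269/4⌋ = $70,817 → take DB $148,534. Book value $148,535.
Year 2: DB = ⌊$148,535 × 200%/4⌋ = $74,267; SL = ⌊$134,735/3⌋ = $44,911 → take DB $74,267. Book value $74,268.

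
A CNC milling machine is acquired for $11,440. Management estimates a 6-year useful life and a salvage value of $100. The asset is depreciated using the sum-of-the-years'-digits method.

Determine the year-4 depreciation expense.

Depreciable base = $11,440 − $100 = $11,340.
Sum of the years' digits = 6+5+4+3+2+1 = 21.
Year 1: $11,340 × 6/21 = $3,240. Book value $8,200.
Year 2: $11,340 × 5/21 = $2,700. Book value $5,500.
Year 3: $11,340 × 4/21 = $2,160. Book value $3,340.
Year 4: $11,340 × 3/21 = $1,620. Book value $1,720.

$1,620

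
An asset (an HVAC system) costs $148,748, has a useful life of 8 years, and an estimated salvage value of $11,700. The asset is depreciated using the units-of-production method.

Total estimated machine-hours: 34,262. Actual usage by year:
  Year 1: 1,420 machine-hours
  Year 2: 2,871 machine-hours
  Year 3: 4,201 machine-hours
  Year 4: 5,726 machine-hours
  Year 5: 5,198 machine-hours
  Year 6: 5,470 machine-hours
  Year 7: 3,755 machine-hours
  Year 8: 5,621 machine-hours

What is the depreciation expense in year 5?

$20,792

Depreciable base = $148,748 − $11,700 = $137,048.
Rate = $137,048 / 34,262 machine-hours = $4 per machine-hour.
Year 1: 1,420 × $4 = $5,680. Book value $143,068.
Year 2: 2,871 × $4 = $11,484. Book value $131,584.
Year 3: 4,201 × $4 = $16,804. Book value $114,780.
Year 4: 5,726 × $4 = $22,904. Book value $91,876.
Year 5: 5,198 × $4 = $20,792. Book value $71,084.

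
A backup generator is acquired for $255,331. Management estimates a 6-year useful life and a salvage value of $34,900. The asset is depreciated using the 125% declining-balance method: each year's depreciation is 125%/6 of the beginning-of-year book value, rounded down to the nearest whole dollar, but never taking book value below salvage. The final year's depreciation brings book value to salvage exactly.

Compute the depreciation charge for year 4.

$26,393

Depreciable base = $255,331 − $34,900 = $220,431.
Year 1: ⌊$255,331 × 125%/6⌋ = $53,193. Book value $202,138.
Year 2: ⌊$202,138 × 125%/6⌋ = $42,112. Book value $160,026.
Year 3: ⌊$160,026 × 125%/6⌋ = $33,338. Book value $126,688.
Year 4: ⌊$126,688 × 125%/6⌋ = $26,393. Book value $100,295.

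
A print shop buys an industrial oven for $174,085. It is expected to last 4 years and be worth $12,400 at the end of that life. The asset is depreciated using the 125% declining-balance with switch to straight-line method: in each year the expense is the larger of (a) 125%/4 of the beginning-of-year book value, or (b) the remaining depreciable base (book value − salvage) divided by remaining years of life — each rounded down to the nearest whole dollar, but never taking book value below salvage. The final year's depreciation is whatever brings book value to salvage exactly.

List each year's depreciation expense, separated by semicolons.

$54,401; $37,401; $34,941; $34,942

Depreciable base = $174,085 − $12,400 = $161,685.
Year 1: DB = ⌊$174,085 × 125%/4⌋ = $54,401; SL = ⌊$161,685/4⌋ = $40,421 → take DB $54,401. Book value $119,684.
Year 2: DB = ⌊$119,684 × 125%/4⌋ = $37,401; SL = ⌊$107,284/3⌋ = $35,761 → take DB $37,401. Book value $82,283.
Year 3: DB = ⌊$82,283 × 125%/4⌋ = $25,713; SL = ⌊$69,883/2⌋ = $34,941 → take SL $34,941. Book value $47,342.
Year 4 (final): $47,342 − $12,400 = $34,942. Book value $12,400.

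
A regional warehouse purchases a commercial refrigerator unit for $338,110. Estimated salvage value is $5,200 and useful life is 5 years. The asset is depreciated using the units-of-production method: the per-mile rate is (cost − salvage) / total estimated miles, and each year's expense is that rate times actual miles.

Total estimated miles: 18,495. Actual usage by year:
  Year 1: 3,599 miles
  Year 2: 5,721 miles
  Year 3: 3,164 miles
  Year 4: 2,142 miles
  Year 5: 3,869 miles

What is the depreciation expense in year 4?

Depreciable base = $338,110 − $5,200 = $332,910.
Rate = $332,910 / 18,495 miles = $18 per mile.
Year 1: 3,599 × $18 = $64,782. Book value $273,328.
Year 2: 5,721 × $18 = $102,978. Book value $170,350.
Year 3: 3,164 × $18 = $56,952. Book value $113,398.
Year 4: 2,142 × $18 = $38,556. Book value $74,842.

$38,556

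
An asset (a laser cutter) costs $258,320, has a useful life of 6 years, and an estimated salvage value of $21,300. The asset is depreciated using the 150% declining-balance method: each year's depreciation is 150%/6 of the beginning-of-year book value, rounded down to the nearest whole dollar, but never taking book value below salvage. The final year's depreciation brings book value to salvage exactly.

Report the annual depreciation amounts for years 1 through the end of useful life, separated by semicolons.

$64,580; $48,435; $36,326; $27,244; $20,433; $40,002

Depreciable base = $258,320 − $21,300 = $237,020.
Year 1: ⌊$258,320 × 150%/6⌋ = $64,580. Book value $193,740.
Year 2: ⌊$193,740 × 150%/6⌋ = $48,435. Book value $145,305.
Year 3: ⌊$145,305 × 150%/6⌋ = $36,326. Book value $108,979.
Year 4: ⌊$108,979 × 150%/6⌋ = $27,244. Book value $81,735.
Year 5: ⌊$81,735 × 150%/6⌋ = $20,433. Book value $61,302.
Year 6 (final): $61,302 − $21,300 = $40,002. Book value $21,300.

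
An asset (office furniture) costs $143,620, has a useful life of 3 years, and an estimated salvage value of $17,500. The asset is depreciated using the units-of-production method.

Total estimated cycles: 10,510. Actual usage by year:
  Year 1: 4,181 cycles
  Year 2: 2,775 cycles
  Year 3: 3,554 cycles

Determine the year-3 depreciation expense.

$42,648

Depreciable base = $143,620 − $17,500 = $126,120.
Rate = $126,120 / 10,510 cycles = $12 per cycle.
Year 1: 4,181 × $12 = $50,172. Book value $93,448.
Year 2: 2,775 × $12 = $33,300. Book value $60,148.
Year 3: 3,554 × $12 = $42,648. Book value $17,500.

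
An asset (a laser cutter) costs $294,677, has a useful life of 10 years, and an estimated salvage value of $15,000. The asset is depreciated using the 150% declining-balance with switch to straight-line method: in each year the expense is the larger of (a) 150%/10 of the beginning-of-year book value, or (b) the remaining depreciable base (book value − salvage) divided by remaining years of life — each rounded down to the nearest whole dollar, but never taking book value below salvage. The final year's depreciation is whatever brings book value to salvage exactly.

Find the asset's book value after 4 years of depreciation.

Depreciable base = $294,677 − $15,000 = $279,677.
Year 1: DB = ⌊$294,677 × 150%/10⌋ = $44,201; SL = ⌊$279,677/10⌋ = $27,967 → take DB $44,201. Book value $250,476.
Year 2: DB = ⌊$250,476 × 150%/10⌋ = $37,571; SL = ⌊$235,476/9⌋ = $26,164 → take DB $37,571. Book value $212,905.
Year 3: DB = ⌊$212,905 × 150%/10⌋ = $31,935; SL = ⌊$197,905/8⌋ = $24,738 → take DB $31,935. Book value $180,970.
Year 4: DB = ⌊$180,970 × 150%/10⌋ = $27,145; SL = ⌊$165,970/7⌋ = $23,710 → take DB $27,145. Book value $153,825.

$153,825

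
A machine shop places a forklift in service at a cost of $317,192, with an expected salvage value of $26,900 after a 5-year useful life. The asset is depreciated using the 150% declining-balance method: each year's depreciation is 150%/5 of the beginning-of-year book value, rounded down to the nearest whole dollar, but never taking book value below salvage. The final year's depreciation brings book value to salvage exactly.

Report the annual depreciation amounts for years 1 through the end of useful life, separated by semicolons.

Depreciable base = $317,192 − $26,900 = $290,292.
Year 1: ⌊$317,192 × 150%/5⌋ = $95,157. Book value $222,035.
Year 2: ⌊$222,035 × 150%/5⌋ = $66,610. Book value $155,425.
Year 3: ⌊$155,425 × 150%/5⌋ = $46,627. Book value $108,798.
Year 4: ⌊$108,798 × 150%/5⌋ = $32,639. Book value $76,159.
Year 5 (final): $76,159 − $26,900 = $49,259. Book value $26,900.

$95,157; $66,610; $46,627; $32,639; $49,259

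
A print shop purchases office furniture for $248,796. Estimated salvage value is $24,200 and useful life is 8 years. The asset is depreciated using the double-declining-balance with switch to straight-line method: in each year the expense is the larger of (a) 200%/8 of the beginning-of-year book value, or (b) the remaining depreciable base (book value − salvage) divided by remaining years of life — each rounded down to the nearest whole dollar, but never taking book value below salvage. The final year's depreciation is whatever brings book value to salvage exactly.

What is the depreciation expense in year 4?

Depreciable base = $248,796 − $24,200 = $224,596.
Year 1: DB = ⌊$248,796 × 200%/8⌋ = $62,199; SL = ⌊$224,596/8⌋ = $28,074 → take DB $62,199. Book value $186,597.
Year 2: DB = ⌊$186,597 × 200%/8⌋ = $46,649; SL = ⌊$162,397/7⌋ = $23,199 → take DB $46,649. Book value $139,948.
Year 3: DB = ⌊$139,948 × 200%/8⌋ = $34,987; SL = ⌊$115,748/6⌋ = $19,291 → take DB $34,987. Book value $104,961.
Year 4: DB = ⌊$104,961 × 200%/8⌋ = $26,240; SL = ⌊$80,761/5⌋ = $16,152 → take DB $26,240. Book value $78,721.

$26,240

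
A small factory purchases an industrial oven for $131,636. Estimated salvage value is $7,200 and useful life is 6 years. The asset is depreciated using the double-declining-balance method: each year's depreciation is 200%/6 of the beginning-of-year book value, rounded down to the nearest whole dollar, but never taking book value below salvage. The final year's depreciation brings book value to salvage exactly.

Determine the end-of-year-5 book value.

Depreciable base = $131,636 − $7,200 = $124,436.
Year 1: ⌊$131,636 × 200%/6⌋ = $43,878. Book value $87,758.
Year 2: ⌊$87,758 × 200%/6⌋ = $29,252. Book value $58,506.
Year 3: ⌊$58,506 × 200%/6⌋ = $19,502. Book value $39,004.
Year 4: ⌊$39,004 × 200%/6⌋ = $13,001. Book value $26,003.
Year 5: ⌊$26,003 × 200%/6⌋ = $8,667. Book value $17,336.

$17,336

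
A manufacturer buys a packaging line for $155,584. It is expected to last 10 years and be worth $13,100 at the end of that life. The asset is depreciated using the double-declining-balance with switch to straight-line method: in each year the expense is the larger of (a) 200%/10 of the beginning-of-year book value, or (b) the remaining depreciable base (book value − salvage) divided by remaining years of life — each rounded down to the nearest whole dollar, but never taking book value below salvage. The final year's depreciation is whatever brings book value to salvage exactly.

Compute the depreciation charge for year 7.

$8,157

Depreciable base = $155,584 − $13,100 = $142,484.
Year 1: DB = ⌊$155,584 × 200%/10⌋ = $31,116; SL = ⌊$142,484/10⌋ = $14,248 → take DB $31,116. Book value $124,468.
Year 2: DB = ⌊$124,468 × 200%/10⌋ = $24,893; SL = ⌊$111,368/9⌋ = $12,374 → take DB $24,893. Book value $99,575.
Year 3: DB = ⌊$99,575 × 200%/10⌋ = $19,915; SL = ⌊$86,475/8⌋ = $10,809 → take DB $19,915. Book value $79,660.
Year 4: DB = ⌊$79,660 × 200%/10⌋ = $15,932; SL = ⌊$66,560/7⌋ = $9,508 → take DB $15,932. Book value $63,728.
Year 5: DB = ⌊$63,728 × 200%/10⌋ = $12,745; SL = ⌊$50,628/6⌋ = $8,438 → take DB $12,745. Book value $50,983.
Year 6: DB = ⌊$50,983 × 200%/10⌋ = $10,196; SL = ⌊$37,883/5⌋ = $7,576 → take DB $10,196. Book value $40,787.
Year 7: DB = ⌊$40,787 × 200%/10⌋ = $8,157; SL = ⌊$27,687/4⌋ = $6,921 → take DB $8,157. Book value $32,630.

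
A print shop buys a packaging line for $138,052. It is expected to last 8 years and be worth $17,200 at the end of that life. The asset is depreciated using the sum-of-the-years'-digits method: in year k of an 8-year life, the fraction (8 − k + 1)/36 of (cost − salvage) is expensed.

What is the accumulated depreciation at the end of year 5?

$100,710

Depreciable base = $138,052 − $17,200 = $120,852.
Sum of the years' digits = 8+7+6+5+4+3+2+1 = 36.
Year 1: $120,852 × 8/36 = $26,856. Book value $111,196.
Year 2: $120,852 × 7/36 = $23,499. Book value $87,697.
Year 3: $120,852 × 6/36 = $20,142. Book value $67,555.
Year 4: $120,852 × 5/36 = $16,785. Book value $50,770.
Year 5: $120,852 × 4/36 = $13,428. Book value $37,342.
Accumulated through year 5 = $138,052 − $37,342 = $100,710.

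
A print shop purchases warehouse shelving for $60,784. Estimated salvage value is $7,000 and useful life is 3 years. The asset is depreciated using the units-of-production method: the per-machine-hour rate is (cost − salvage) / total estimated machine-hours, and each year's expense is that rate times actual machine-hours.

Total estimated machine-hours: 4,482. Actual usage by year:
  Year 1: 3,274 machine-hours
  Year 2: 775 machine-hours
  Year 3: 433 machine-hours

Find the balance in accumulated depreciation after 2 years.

$48,588

Depreciable base = $60,784 − $7,000 = $53,784.
Rate = $53,784 / 4,482 machine-hours = $12 per machine-hour.
Year 1: 3,274 × $12 = $39,288. Book value $21,496.
Year 2: 775 × $12 = $9,300. Book value $12,196.
Accumulated through year 2 = $60,784 − $12,196 = $48,588.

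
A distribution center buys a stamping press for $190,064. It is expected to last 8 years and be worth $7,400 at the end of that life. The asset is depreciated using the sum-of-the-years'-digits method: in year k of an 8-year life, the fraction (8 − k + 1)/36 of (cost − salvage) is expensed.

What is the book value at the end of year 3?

$83,510

Depreciable base = $190,064 − $7,400 = $182,664.
Sum of the years' digits = 8+7+6+5+4+3+2+1 = 36.
Year 1: $182,664 × 8/36 = $40,592. Book value $149,472.
Year 2: $182,664 × 7/36 = $35,518. Book value $113,954.
Year 3: $182,664 × 6/36 = $30,444. Book value $83,510.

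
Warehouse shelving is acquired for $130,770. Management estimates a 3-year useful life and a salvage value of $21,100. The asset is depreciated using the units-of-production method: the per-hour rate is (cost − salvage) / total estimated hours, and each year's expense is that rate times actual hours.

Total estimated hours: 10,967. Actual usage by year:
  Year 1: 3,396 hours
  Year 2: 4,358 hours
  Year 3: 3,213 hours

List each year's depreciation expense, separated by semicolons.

$33,960; $43,580; $32,130

Depreciable base = $130,770 − $21,100 = $109,670.
Rate = $109,670 / 10,967 hours = $10 per hour.
Year 1: 3,396 × $10 = $33,960. Book value $96,810.
Year 2: 4,358 × $10 = $43,580. Book value $53,230.
Year 3: 3,213 × $10 = $32,130. Book value $21,100.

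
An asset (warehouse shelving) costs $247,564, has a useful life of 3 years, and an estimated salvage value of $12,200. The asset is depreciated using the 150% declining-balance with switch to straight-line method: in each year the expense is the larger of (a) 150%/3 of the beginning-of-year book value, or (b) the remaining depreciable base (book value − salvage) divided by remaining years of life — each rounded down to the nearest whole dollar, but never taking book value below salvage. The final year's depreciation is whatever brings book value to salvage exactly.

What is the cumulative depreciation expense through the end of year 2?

Depreciable base = $247,564 − $12,200 = $235,364.
Year 1: DB = ⌊$247,564 × 150%/3⌋ = $123,782; SL = ⌊$235,364/3⌋ = $78,454 → take DB $123,782. Book value $123,782.
Year 2: DB = ⌊$123,782 × 150%/3⌋ = $61,891; SL = ⌊$111,582/2⌋ = $55,791 → take DB $61,891. Book value $61,891.
Accumulated through year 2 = $247,564 − $61,891 = $185,673.

$185,673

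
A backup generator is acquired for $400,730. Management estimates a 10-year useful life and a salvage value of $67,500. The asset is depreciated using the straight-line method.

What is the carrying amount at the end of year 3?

Depreciable base = $400,730 − $67,500 = $333,230.
Annual expense = $333,230 / 10 = $33,323.
End of year 1: book value $367,407.
End of year 2: book value $334,084.
End of year 3: book value $300,761.

$300,761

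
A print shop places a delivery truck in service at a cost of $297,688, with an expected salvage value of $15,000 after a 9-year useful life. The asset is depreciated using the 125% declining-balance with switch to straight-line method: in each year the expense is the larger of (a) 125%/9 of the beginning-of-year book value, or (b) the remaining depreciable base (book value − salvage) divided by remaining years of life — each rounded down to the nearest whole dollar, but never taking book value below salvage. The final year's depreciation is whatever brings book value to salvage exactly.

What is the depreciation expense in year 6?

Depreciable base = $297,688 − $15,000 = $282,688.
Year 1: DB = ⌊$297,688 × 125%/9⌋ = $41,345; SL = ⌊$282,688/9⌋ = $31,409 → take DB $41,345. Book value $256,343.
Year 2: DB = ⌊$256,343 × 125%/9⌋ = $35,603; SL = ⌊$241,343/8⌋ = $30,167 → take DB $35,603. Book value $220,740.
Year 3: DB = ⌊$220,740 × 125%/9⌋ = $30,658; SL = ⌊$205,740/7⌋ = $29,391 → take DB $30,658. Book value $190,082.
Year 4: DB = ⌊$190,082 × 125%/9⌋ = $26,400; SL = ⌊$175,082/6⌋ = $29,180 → take SL $29,180. Book value $160,902.
Year 5: DB = ⌊$160,902 × 125%/9⌋ = $22,347; SL = ⌊$145,902/5⌋ = $29,180 → take SL $29,180. Book value $131,722.
Year 6: DB = ⌊$131,722 × 125%/9⌋ = $18,294; SL = ⌊$116,722/4⌋ = $29,180 → take SL $29,180. Book value $102,542.

$29,180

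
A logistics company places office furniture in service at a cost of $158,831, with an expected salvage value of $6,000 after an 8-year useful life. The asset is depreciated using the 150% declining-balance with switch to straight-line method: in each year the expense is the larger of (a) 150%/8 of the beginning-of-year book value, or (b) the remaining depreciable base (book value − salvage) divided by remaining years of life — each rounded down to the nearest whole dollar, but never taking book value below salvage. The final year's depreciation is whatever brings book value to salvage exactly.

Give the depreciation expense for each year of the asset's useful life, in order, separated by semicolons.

$29,780; $24,197; $19,660; $15,973; $15,805; $15,805; $15,805; $15,806

Depreciable base = $158,831 − $6,000 = $152,831.
Year 1: DB = ⌊$158,831 × 150%/8⌋ = $29,780; SL = ⌊$152,831/8⌋ = $19,103 → take DB $29,780. Book value $129,051.
Year 2: DB = ⌊$129,051 × 150%/8⌋ = $24,197; SL = ⌊$123,051/7⌋ = $17,578 → take DB $24,197. Book value $104,854.
Year 3: DB = ⌊$104,854 × 150%/8⌋ = $19,660; SL = ⌊$98,854/6⌋ = $16,475 → take DB $19,660. Book value $85,194.
Year 4: DB = ⌊$85,194 × 150%/8⌋ = $15,973; SL = ⌊$79,194/5⌋ = $15,838 → take DB $15,973. Book value $69,221.
Year 5: DB = ⌊$69,221 × 150%/8⌋ = $12,978; SL = ⌊$63,221/4⌋ = $15,805 → take SL $15,805. Book value $53,416.
Year 6: DB = ⌊$53,416 × 150%/8⌋ = $10,015; SL = ⌊$47,416/3⌋ = $15,805 → take SL $15,805. Book value $37,611.
Year 7: DB = ⌊$37,611 × 150%/8⌋ = $7,052; SL = ⌊$31,611/2⌋ = $15,805 → take SL $15,805. Book value $21,806.
Year 8 (final): $21,806 − $6,000 = $15,806. Book value $6,000.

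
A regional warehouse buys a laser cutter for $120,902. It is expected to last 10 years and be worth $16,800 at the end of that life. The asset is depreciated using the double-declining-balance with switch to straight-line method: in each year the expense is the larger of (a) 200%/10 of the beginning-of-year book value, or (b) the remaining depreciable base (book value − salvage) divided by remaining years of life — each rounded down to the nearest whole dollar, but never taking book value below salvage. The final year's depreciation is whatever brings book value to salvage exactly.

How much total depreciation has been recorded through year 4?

$71,379

Depreciable base = $120,902 − $16,800 = $104,102.
Year 1: DB = ⌊$120,902 × 200%/10⌋ = $24,180; SL = ⌊$104,102/10⌋ = $10,410 → take DB $24,180. Book value $96,722.
Year 2: DB = ⌊$96,722 × 200%/10⌋ = $19,344; SL = ⌊$79,922/9⌋ = $8,880 → take DB $19,344. Book value $77,378.
Year 3: DB = ⌊$77,378 × 200%/10⌋ = $15,475; SL = ⌊$60,578/8⌋ = $7,572 → take DB $15,475. Book value $61,903.
Year 4: DB = ⌊$61,903 × 200%/10⌋ = $12,380; SL = ⌊$45,103/7⌋ = $6,443 → take DB $12,380. Book value $49,523.
Accumulated through year 4 = $120,902 − $49,523 = $71,379.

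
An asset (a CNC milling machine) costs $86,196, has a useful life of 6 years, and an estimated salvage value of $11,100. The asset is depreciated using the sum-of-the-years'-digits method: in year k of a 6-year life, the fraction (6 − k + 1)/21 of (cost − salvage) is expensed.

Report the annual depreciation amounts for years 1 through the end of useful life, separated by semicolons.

$21,456; $17,880; $14,304; $10,728; $7,152; $3,576

Depreciable base = $86,196 − $11,100 = $75,096.
Sum of the years' digits = 6+5+4+3+2+1 = 21.
Year 1: $75,096 × 6/21 = $21,456. Book value $64,740.
Year 2: $75,096 × 5/21 = $17,880. Book value $46,860.
Year 3: $75,096 × 4/21 = $14,304. Book value $32,556.
Year 4: $75,096 × 3/21 = $10,728. Book value $21,828.
Year 5: $75,096 × 2/21 = $7,152. Book value $14,676.
Year 6: $75,096 × 1/21 = $3,576. Book value $11,100.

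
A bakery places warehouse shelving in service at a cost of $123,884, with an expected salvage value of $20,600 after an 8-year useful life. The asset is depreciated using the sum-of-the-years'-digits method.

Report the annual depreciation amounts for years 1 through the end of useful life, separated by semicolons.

Depreciable base = $123,884 − $20,600 = $103,284.
Sum of the years' digits = 8+7+6+5+4+3+2+1 = 36.
Year 1: $103,284 × 8/36 = $22,952. Book value $100,932.
Year 2: $103,284 × 7/36 = $20,083. Book value $80,849.
Year 3: $103,284 × 6/36 = $17,214. Book value $63,635.
Year 4: $103,284 × 5/36 = $14,345. Book value $49,290.
Year 5: $103,284 × 4/36 = $11,476. Book value $37,814.
Year 6: $103,284 × 3/36 = $8,607. Book value $29,207.
Year 7: $103,284 × 2/36 = $5,738. Book value $23,469.
Year 8: $103,284 × 1/36 = $2,869. Book value $20,600.

$22,952; $20,083; $17,214; $14,345; $11,476; $8,607; $5,738; $2,869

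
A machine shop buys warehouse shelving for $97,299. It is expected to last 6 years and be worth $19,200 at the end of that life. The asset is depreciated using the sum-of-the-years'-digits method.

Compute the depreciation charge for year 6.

Depreciable base = $97,299 − $19,200 = $78,099.
Sum of the years' digits = 6+5+4+3+2+1 = 21.
Year 1: $78,099 × 6/21 = $22,314. Book value $74,985.
Year 2: $78,099 × 5/21 = $18,595. Book value $56,390.
Year 3: $78,099 × 4/21 = $14,876. Book value $41,514.
Year 4: $78,099 × 3/21 = $11,157. Book value $30,357.
Year 5: $78,099 × 2/21 = $7,438. Book value $22,919.
Year 6: $78,099 × 1/21 = $3,719. Book value $19,200.

$3,719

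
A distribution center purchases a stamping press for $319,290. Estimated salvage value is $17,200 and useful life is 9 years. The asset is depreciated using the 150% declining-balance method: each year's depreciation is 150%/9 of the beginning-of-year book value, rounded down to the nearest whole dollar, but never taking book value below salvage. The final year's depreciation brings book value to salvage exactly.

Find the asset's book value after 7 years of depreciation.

Depreciable base = $319,290 − $17,200 = $302,090.
Year 1: ⌊$319,290 × 150%/9⌋ = $53,215. Book value $266,075.
Year 2: ⌊$266,075 × 150%/9⌋ = $44,345. Book value $221,730.
Year 3: ⌊$221,730 × 150%/9⌋ = $36,955. Book value $184,775.
Year 4: ⌊$184,775 × 150%/9⌋ = $30,795. Book value $153,980.
Year 5: ⌊$153,980 × 150%/9⌋ = $25,663. Book value $128,317.
Year 6: ⌊$128,317 × 150%/9⌋ = $21,386. Book value $106,931.
Year 7: ⌊$106,931 × 150%/9⌋ = $17,821. Book value $89,110.

$89,110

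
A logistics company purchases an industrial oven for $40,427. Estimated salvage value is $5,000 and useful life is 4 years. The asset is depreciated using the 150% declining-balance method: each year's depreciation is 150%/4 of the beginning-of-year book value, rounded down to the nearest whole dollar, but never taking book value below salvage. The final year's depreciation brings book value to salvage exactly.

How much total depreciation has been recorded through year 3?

$30,557

Depreciable base = $40,427 − $5,000 = $35,427.
Year 1: ⌊$40,427 × 150%/4⌋ = $15,160. Book value $25,267.
Year 2: ⌊$25,267 × 150%/4⌋ = $9,475. Book value $15,792.
Year 3: ⌊$15,792 × 150%/4⌋ = $5,922. Book value $9,870.
Accumulated through year 3 = $40,427 − $9,870 = $30,557.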